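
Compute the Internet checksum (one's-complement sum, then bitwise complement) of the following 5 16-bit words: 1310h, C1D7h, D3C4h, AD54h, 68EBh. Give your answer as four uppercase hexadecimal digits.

4113

One's-complement addition (fold any carry out of bit 15 back into bit 0):
  0x1310 + 0xC1D7 = 0x0D4E7
  0xD4E7 + 0xD3C4 = 0x1A8AB → wrap carry → 0xA8AC
  0xA8AC + 0xAD54 = 0x15600 → wrap carry → 0x5601
  0x5601 + 0x68EB = 0x0BEEC
One's-complement sum = 0xBEEC.
Checksum = ~0xBEEC & 0xFFFF = 0x4113.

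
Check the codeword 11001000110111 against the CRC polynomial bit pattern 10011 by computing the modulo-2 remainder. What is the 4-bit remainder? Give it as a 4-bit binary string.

1010

Modulo-2 division of 11001000110111 by 10011:
  pos 0: 11001 XOR 10011 = 01010
  pos 1: 10100 XOR 10011 = 00111
  pos 3: 11100 XOR 10011 = 01111
  pos 4: 11111 XOR 10011 = 01100
  pos 5: 11001 XOR 10011 = 01010
  pos 6: 10100 XOR 10011 = 00111
  pos 8: 11111 XOR 10011 = 01100
  pos 9: 11001 XOR 10011 = 01010
Remainder = 1010 (nonzero — an error is detected).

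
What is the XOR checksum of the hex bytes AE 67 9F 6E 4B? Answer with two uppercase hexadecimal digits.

XOR the bytes together:
  start with 0xAE
  0xAE ⊕ 0x67 = 0xC9
  0xC9 ⊕ 0x9F = 0x56
  0x56 ⊕ 0x6E = 0x38
  0x38 ⊕ 0x4B = 0x73

73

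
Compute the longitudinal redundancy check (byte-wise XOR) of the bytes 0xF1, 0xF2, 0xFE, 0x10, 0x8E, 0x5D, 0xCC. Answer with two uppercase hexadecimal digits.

XOR the bytes together:
  start with 0xF1
  0xF1 ⊕ 0xF2 = 0x03
  0x03 ⊕ 0xFE = 0xFD
  0xFD ⊕ 0x10 = 0xED
  0xED ⊕ 0x8E = 0x63
  0x63 ⊕ 0x5D = 0x3E
  0x3E ⊕ 0xCC = 0xF2

F2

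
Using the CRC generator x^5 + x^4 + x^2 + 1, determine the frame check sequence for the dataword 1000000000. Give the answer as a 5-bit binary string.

11010

Append 5 zeros: 100000000000000. Divide by 110101 (XOR where the leading bit is 1):
  pos 0: 100000 XOR 110101 = 010101
  pos 1: 101010 XOR 110101 = 011111
  pos 2: 111110 XOR 110101 = 001011
  pos 4: 101100 XOR 110101 = 011001
  pos 5: 110010 XOR 110101 = 000111
  pos 8: 111000 XOR 110101 = 001101
Remainder (last 5 bits) = 11010. This is the CRC / FCS.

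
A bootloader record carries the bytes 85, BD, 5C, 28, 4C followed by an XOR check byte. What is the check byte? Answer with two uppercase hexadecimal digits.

XOR the bytes together:
  start with 0x85
  0x85 ⊕ 0xBD = 0x38
  0x38 ⊕ 0x5C = 0x64
  0x64 ⊕ 0x28 = 0x4C
  0x4C ⊕ 0x4C = 0x00

00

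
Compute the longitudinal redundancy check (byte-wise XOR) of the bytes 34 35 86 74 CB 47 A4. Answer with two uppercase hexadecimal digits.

DB

XOR the bytes together:
  start with 0x34
  0x34 ⊕ 0x35 = 0x01
  0x01 ⊕ 0x86 = 0x87
  0x87 ⊕ 0x74 = 0xF3
  0xF3 ⊕ 0xCB = 0x38
  0x38 ⊕ 0x47 = 0x7F
  0x7F ⊕ 0xA4 = 0xDB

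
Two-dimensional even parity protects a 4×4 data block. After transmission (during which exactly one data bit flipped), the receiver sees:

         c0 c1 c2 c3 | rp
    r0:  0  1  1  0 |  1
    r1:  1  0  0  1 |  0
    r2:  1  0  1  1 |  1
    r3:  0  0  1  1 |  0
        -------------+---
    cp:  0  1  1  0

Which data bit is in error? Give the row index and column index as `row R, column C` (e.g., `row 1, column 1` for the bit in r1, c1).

Recompute each row's even parity and compare to rp:
  r0: data parity 0, sent rp 1 → mismatch
  r1: data parity 0, sent rp 0 → ok
  r2: data parity 1, sent rp 1 → ok
  r3: data parity 0, sent rp 0 → ok
Recompute each column's even parity and compare to cp:
  c0: data parity 0, sent cp 0 → ok
  c1: data parity 1, sent cp 1 → ok
  c2: data parity 1, sent cp 1 → ok
  c3: data parity 1, sent cp 0 → mismatch
Exactly one row (r0) and one column (c3) fail → the flipped bit is at their intersection.

row 0, column 3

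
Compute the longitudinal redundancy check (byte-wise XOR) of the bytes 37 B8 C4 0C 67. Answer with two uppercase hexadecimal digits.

XOR the bytes together:
  start with 0x37
  0x37 ⊕ 0xB8 = 0x8F
  0x8F ⊕ 0xC4 = 0x4B
  0x4B ⊕ 0x0C = 0x47
  0x47 ⊕ 0x67 = 0x20

20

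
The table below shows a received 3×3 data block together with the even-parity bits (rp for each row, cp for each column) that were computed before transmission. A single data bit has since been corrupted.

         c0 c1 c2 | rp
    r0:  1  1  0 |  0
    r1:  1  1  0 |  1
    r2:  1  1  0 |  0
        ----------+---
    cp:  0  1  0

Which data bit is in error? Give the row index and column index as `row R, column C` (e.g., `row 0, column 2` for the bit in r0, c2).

Recompute each row's even parity and compare to rp:
  r0: data parity 0, sent rp 0 → ok
  r1: data parity 0, sent rp 1 → mismatch
  r2: data parity 0, sent rp 0 → ok
Recompute each column's even parity and compare to cp:
  c0: data parity 1, sent cp 0 → mismatch
  c1: data parity 1, sent cp 1 → ok
  c2: data parity 0, sent cp 0 → ok
Exactly one row (r1) and one column (c0) fail → the flipped bit is at their intersection.

row 1, column 0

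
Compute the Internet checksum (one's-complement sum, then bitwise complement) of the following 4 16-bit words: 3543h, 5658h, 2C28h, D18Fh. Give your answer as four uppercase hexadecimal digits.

76AC

One's-complement addition (fold any carry out of bit 15 back into bit 0):
  0x3543 + 0x5658 = 0x08B9B
  0x8B9B + 0x2C28 = 0x0B7C3
  0xB7C3 + 0xD18F = 0x18952 → wrap carry → 0x8953
One's-complement sum = 0x8953.
Checksum = ~0x8953 & 0xFFFF = 0x76AC.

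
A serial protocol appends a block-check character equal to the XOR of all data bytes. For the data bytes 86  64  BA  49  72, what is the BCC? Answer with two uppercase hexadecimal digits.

XOR the bytes together:
  start with 0x86
  0x86 ⊕ 0x64 = 0xE2
  0xE2 ⊕ 0xBA = 0x58
  0x58 ⊕ 0x49 = 0x11
  0x11 ⊕ 0x72 = 0x63

63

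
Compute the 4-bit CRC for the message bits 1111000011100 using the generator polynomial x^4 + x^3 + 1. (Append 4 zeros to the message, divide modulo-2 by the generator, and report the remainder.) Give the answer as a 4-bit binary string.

1111

Append 4 zeros: 11110000111000000. Divide by 11001 (XOR where the leading bit is 1):
  pos 0: 11110 XOR 11001 = 00111
  pos 2: 11100 XOR 11001 = 00101
  pos 4: 10101 XOR 11001 = 01100
  pos 5: 11001 XOR 11001 = 00000
  pos 10: 10000 XOR 11001 = 01001
  pos 11: 10010 XOR 11001 = 01011
  pos 12: 10110 XOR 11001 = 01111
Remainder (last 4 bits) = 1111. This is the CRC / FCS.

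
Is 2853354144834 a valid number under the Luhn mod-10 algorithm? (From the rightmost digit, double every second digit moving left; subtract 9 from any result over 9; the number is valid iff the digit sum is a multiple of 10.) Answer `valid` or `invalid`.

valid

From the right, keep odd positions and double even positions (subtract 9 from any doubled value over 9):
  doubled (positions 2,4,...): 6 8 2 1 6 7 → sum 30
  kept (positions 1,3,...): 4 8 4 4 3 5 2 → sum 30
Total = 60.
60 mod 10 = 0, so the number is valid.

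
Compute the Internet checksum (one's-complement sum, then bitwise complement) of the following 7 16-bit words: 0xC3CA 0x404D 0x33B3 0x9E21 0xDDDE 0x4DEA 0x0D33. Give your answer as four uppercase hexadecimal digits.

One's-complement addition (fold any carry out of bit 15 back into bit 0):
  0xC3CA + 0x404D = 0x10417 → wrap carry → 0x0418
  0x0418 + 0x33B3 = 0x037CB
  0x37CB + 0x9E21 = 0x0D5EC
  0xD5EC + 0xDDDE = 0x1B3CA → wrap carry → 0xB3CB
  0xB3CB + 0x4DEA = 0x101B5 → wrap carry → 0x01B6
  0x01B6 + 0x0D33 = 0x00EE9
One's-complement sum = 0x0EE9.
Checksum = ~0x0EE9 & 0xFFFF = 0xF116.

F116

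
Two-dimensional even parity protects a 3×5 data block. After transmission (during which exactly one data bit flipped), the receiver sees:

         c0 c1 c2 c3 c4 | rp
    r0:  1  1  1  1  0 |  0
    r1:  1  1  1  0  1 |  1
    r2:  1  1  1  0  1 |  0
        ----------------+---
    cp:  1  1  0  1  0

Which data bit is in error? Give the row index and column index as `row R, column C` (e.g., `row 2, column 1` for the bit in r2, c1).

Recompute each row's even parity and compare to rp:
  r0: data parity 0, sent rp 0 → ok
  r1: data parity 0, sent rp 1 → mismatch
  r2: data parity 0, sent rp 0 → ok
Recompute each column's even parity and compare to cp:
  c0: data parity 1, sent cp 1 → ok
  c1: data parity 1, sent cp 1 → ok
  c2: data parity 1, sent cp 0 → mismatch
  c3: data parity 1, sent cp 1 → ok
  c4: data parity 0, sent cp 0 → ok
Exactly one row (r1) and one column (c2) fail → the flipped bit is at their intersection.

row 1, column 2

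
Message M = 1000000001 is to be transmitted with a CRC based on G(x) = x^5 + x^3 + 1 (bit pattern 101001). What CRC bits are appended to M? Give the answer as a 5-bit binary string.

01010

Append 5 zeros: 100000000100000. Divide by 101001 (XOR where the leading bit is 1):
  pos 0: 100000 XOR 101001 = 001001
  pos 2: 100100 XOR 101001 = 001101
  pos 4: 110101 XOR 101001 = 011100
  pos 5: 111000 XOR 101001 = 010001
  pos 6: 100010 XOR 101001 = 001011
  pos 8: 101100 XOR 101001 = 000101
Remainder (last 5 bits) = 01010. This is the CRC / FCS.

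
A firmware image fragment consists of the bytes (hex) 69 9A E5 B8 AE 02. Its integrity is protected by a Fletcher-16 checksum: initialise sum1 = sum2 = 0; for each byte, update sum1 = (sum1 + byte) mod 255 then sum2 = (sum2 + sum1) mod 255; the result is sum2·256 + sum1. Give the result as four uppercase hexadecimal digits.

9E53

Running sums (mod 255):
  after byte 0 (69): sum1=105, sum2=105
  after byte 1 (9A): sum1=4, sum2=109
  after byte 2 (E5): sum1=233, sum2=87
  after byte 3 (B8): sum1=162, sum2=249
  after byte 4 (AE): sum1=81, sum2=75
  after byte 5 (02): sum1=83, sum2=158
Checksum = sum2·256 + sum1 = 158·256 + 83 = 40531 = 0x9E53.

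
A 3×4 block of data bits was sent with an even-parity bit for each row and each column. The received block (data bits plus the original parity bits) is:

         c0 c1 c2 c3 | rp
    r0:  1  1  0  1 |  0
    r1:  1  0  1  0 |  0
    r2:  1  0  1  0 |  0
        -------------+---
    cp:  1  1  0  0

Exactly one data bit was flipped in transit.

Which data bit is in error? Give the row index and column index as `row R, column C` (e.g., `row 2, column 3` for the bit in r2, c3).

row 0, column 3

Recompute each row's even parity and compare to rp:
  r0: data parity 1, sent rp 0 → mismatch
  r1: data parity 0, sent rp 0 → ok
  r2: data parity 0, sent rp 0 → ok
Recompute each column's even parity and compare to cp:
  c0: data parity 1, sent cp 1 → ok
  c1: data parity 1, sent cp 1 → ok
  c2: data parity 0, sent cp 0 → ok
  c3: data parity 1, sent cp 0 → mismatch
Exactly one row (r0) and one column (c3) fail → the flipped bit is at their intersection.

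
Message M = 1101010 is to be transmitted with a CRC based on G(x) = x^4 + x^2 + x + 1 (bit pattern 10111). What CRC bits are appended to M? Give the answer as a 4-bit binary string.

Append 4 zeros: 11010100000. Divide by 10111 (XOR where the leading bit is 1):
  pos 0: 11010 XOR 10111 = 01101
  pos 1: 11011 XOR 10111 = 01100
  pos 2: 11000 XOR 10111 = 01111
  pos 3: 11110 XOR 10111 = 01001
  pos 4: 10010 XOR 10111 = 00101
  pos 6: 10100 XOR 10111 = 00011
Remainder (last 4 bits) = 0011. This is the CRC / FCS.

0011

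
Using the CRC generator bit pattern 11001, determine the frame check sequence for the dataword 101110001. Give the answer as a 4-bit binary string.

Append 4 zeros: 1011100010000. Divide by 11001 (XOR where the leading bit is 1):
  pos 0: 10111 XOR 11001 = 01110
  pos 1: 11100 XOR 11001 = 00101
  pos 3: 10100 XOR 11001 = 01101
  pos 4: 11011 XOR 11001 = 00010
  pos 7: 10000 XOR 11001 = 01001
  pos 8: 10010 XOR 11001 = 01011
Remainder (last 4 bits) = 1011. This is the CRC / FCS.

1011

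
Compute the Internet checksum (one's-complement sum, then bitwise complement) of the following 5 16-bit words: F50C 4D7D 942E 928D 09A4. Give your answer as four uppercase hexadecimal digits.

8D15

One's-complement addition (fold any carry out of bit 15 back into bit 0):
  0xF50C + 0x4D7D = 0x14289 → wrap carry → 0x428A
  0x428A + 0x942E = 0x0D6B8
  0xD6B8 + 0x928D = 0x16945 → wrap carry → 0x6946
  0x6946 + 0x09A4 = 0x072EA
One's-complement sum = 0x72EA.
Checksum = ~0x72EA & 0xFFFF = 0x8D15.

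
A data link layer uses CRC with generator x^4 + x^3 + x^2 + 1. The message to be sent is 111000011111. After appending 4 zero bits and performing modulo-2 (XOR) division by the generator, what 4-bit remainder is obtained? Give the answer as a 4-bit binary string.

1010

Append 4 zeros: 1110000111110000. Divide by 11101 (XOR where the leading bit is 1):
  pos 0: 11100 XOR 11101 = 00001
  pos 4: 10011 XOR 11101 = 01110
  pos 5: 11101 XOR 11101 = 00000
  pos 10: 11000 XOR 11101 = 00101
Remainder (last 4 bits) = 1010. This is the CRC / FCS.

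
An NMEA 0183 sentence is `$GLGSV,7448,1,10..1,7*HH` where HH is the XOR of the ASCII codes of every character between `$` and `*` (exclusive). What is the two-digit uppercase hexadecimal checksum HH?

XOR the ASCII codes of the payload characters:
  'G' = 0x47 → acc = 0x47
  'L' = 0x4C → acc = 0x0B
  'G' = 0x47 → acc = 0x4C
  'S' = 0x53 → acc = 0x1F
  'V' = 0x56 → acc = 0x49
  ',' = 0x2C → acc = 0x65
  '7' = 0x37 → acc = 0x52
  '4' = 0x34 → acc = 0x66
  '4' = 0x34 → acc = 0x52
  '8' = 0x38 → acc = 0x6A
  ',' = 0x2C → acc = 0x46
  '1' = 0x31 → acc = 0x77
  ',' = 0x2C → acc = 0x5B
  '1' = 0x31 → acc = 0x6A
  '0' = 0x30 → acc = 0x5A
  '.' = 0x2E → acc = 0x74
  '.' = 0x2E → acc = 0x5A
  '1' = 0x31 → acc = 0x6B
  ',' = 0x2C → acc = 0x47
  '7' = 0x37 → acc = 0x70
Checksum = 0x70.

70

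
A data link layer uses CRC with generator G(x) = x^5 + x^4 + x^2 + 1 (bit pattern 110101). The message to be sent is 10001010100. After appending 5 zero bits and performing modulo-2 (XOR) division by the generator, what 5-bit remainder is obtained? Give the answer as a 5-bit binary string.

11101

Append 5 zeros: 1000101010000000. Divide by 110101 (XOR where the leading bit is 1):
  pos 0: 100010 XOR 110101 = 010111
  pos 1: 101111 XOR 110101 = 011010
  pos 2: 110100 XOR 110101 = 000001
  pos 7: 110000 XOR 110101 = 000101
  pos 10: 101000 XOR 110101 = 011101
Remainder (last 5 bits) = 11101. This is the CRC / FCS.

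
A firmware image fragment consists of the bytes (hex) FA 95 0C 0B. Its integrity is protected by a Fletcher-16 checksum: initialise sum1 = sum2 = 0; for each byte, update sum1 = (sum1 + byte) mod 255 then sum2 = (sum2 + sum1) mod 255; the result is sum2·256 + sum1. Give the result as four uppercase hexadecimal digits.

Running sums (mod 255):
  after byte 0 (FA): sum1=250, sum2=250
  after byte 1 (95): sum1=144, sum2=139
  after byte 2 (0C): sum1=156, sum2=40
  after byte 3 (0B): sum1=167, sum2=207
Checksum = sum2·256 + sum1 = 207·256 + 167 = 53159 = 0xCFA7.

CFA7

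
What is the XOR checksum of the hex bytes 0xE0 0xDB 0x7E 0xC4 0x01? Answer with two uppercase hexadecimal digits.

80

XOR the bytes together:
  start with 0xE0
  0xE0 ⊕ 0xDB = 0x3B
  0x3B ⊕ 0x7E = 0x45
  0x45 ⊕ 0xC4 = 0x81
  0x81 ⊕ 0x01 = 0x80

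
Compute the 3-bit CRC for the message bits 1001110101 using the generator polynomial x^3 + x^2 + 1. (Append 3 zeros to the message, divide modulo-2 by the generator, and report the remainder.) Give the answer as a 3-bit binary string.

Append 3 zeros: 1001110101000. Divide by 1101 (XOR where the leading bit is 1):
  pos 0: 1001 XOR 1101 = 0100
  pos 1: 1001 XOR 1101 = 0100
  pos 2: 1001 XOR 1101 = 0100
  pos 3: 1000 XOR 1101 = 0101
  pos 4: 1011 XOR 1101 = 0110
  pos 5: 1100 XOR 1101 = 0001
  pos 8: 1100 XOR 1101 = 0001
Remainder (last 3 bits) = 010. This is the CRC / FCS.

010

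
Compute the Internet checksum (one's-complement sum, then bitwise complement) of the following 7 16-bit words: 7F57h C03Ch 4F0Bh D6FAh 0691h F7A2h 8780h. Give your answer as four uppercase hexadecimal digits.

14B1

One's-complement addition (fold any carry out of bit 15 back into bit 0):
  0x7F57 + 0xC03C = 0x13F93 → wrap carry → 0x3F94
  0x3F94 + 0x4F0B = 0x08E9F
  0x8E9F + 0xD6FA = 0x16599 → wrap carry → 0x659A
  0x659A + 0x0691 = 0x06C2B
  0x6C2B + 0xF7A2 = 0x163CD → wrap carry → 0x63CE
  0x63CE + 0x8780 = 0x0EB4E
One's-complement sum = 0xEB4E.
Checksum = ~0xEB4E & 0xFFFF = 0x14B1.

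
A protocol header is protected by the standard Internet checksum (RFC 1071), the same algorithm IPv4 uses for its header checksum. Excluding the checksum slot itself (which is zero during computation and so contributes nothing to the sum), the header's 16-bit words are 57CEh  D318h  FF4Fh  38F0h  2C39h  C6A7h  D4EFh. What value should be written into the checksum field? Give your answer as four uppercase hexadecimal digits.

D507

One's-complement addition (fold any carry out of bit 15 back into bit 0):
  0x57CE + 0xD318 = 0x12AE6 → wrap carry → 0x2AE7
  0x2AE7 + 0xFF4F = 0x12A36 → wrap carry → 0x2A37
  0x2A37 + 0x38F0 = 0x06327
  0x6327 + 0x2C39 = 0x08F60
  0x8F60 + 0xC6A7 = 0x15607 → wrap carry → 0x5608
  0x5608 + 0xD4EF = 0x12AF7 → wrap carry → 0x2AF8
One's-complement sum = 0x2AF8.
Checksum = ~0x2AF8 & 0xFFFF = 0xD507.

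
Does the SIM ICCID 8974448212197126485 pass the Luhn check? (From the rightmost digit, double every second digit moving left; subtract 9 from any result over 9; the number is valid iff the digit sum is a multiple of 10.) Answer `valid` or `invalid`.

invalid

From the right, keep odd positions and double even positions (subtract 9 from any doubled value over 9):
  doubled (positions 2,4,...): 7 3 2 9 4 4 8 8 9 → sum 54
  kept (positions 1,3,...): 5 4 2 7 1 1 8 4 7 8 → sum 47
Total = 101.
101 mod 10 = 1, so the number is invalid.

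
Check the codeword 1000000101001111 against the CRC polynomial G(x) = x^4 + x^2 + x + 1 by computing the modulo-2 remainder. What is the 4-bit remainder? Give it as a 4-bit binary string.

0100

Modulo-2 division of 1000000101001111 by 10111:
  pos 0: 10000 XOR 10111 = 00111
  pos 2: 11100 XOR 10111 = 01011
  pos 3: 10111 XOR 10111 = 00000
  pos 9: 10011 XOR 10111 = 00100
  pos 11: 10011 XOR 10111 = 00100
Remainder = 0100 (nonzero — an error is detected).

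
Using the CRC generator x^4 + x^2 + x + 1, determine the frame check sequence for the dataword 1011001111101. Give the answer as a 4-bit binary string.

Append 4 zeros: 10110011111010000. Divide by 10111 (XOR where the leading bit is 1):
  pos 0: 10110 XOR 10111 = 00001
  pos 4: 10111 XOR 10111 = 00000
  pos 9: 11010 XOR 10111 = 01101
  pos 10: 11010 XOR 10111 = 01101
  pos 11: 11010 XOR 10111 = 01101
  pos 12: 11010 XOR 10111 = 01101
Remainder (last 4 bits) = 1101. This is the CRC / FCS.

1101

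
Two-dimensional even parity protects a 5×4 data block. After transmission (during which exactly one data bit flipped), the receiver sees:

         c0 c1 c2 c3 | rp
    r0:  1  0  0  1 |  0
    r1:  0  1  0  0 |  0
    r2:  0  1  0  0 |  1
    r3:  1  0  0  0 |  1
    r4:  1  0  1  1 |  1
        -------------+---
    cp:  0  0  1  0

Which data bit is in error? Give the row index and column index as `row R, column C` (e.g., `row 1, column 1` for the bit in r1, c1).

row 1, column 0

Recompute each row's even parity and compare to rp:
  r0: data parity 0, sent rp 0 → ok
  r1: data parity 1, sent rp 0 → mismatch
  r2: data parity 1, sent rp 1 → ok
  r3: data parity 1, sent rp 1 → ok
  r4: data parity 1, sent rp 1 → ok
Recompute each column's even parity and compare to cp:
  c0: data parity 1, sent cp 0 → mismatch
  c1: data parity 0, sent cp 0 → ok
  c2: data parity 1, sent cp 1 → ok
  c3: data parity 0, sent cp 0 → ok
Exactly one row (r1) and one column (c0) fail → the flipped bit is at their intersection.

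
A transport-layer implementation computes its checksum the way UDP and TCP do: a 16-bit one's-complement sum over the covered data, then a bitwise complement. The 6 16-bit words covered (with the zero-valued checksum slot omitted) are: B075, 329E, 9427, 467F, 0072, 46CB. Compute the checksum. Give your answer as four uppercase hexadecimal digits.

FB07

One's-complement addition (fold any carry out of bit 15 back into bit 0):
  0xB075 + 0x329E = 0x0E313
  0xE313 + 0x9427 = 0x1773A → wrap carry → 0x773B
  0x773B + 0x467F = 0x0BDBA
  0xBDBA + 0x0072 = 0x0BE2C
  0xBE2C + 0x46CB = 0x104F7 → wrap carry → 0x04F8
One's-complement sum = 0x04F8.
Checksum = ~0x04F8 & 0xFFFF = 0xFB07.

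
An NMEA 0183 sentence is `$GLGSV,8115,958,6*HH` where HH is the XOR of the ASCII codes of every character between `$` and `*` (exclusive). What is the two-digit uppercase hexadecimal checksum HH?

6A

XOR the ASCII codes of the payload characters:
  'G' = 0x47 → acc = 0x47
  'L' = 0x4C → acc = 0x0B
  'G' = 0x47 → acc = 0x4C
  'S' = 0x53 → acc = 0x1F
  'V' = 0x56 → acc = 0x49
  ',' = 0x2C → acc = 0x65
  '8' = 0x38 → acc = 0x5D
  '1' = 0x31 → acc = 0x6C
  '1' = 0x31 → acc = 0x5D
  '5' = 0x35 → acc = 0x68
  ',' = 0x2C → acc = 0x44
  '9' = 0x39 → acc = 0x7D
  '5' = 0x35 → acc = 0x48
  '8' = 0x38 → acc = 0x70
  ',' = 0x2C → acc = 0x5C
  '6' = 0x36 → acc = 0x6A
Checksum = 0x6A.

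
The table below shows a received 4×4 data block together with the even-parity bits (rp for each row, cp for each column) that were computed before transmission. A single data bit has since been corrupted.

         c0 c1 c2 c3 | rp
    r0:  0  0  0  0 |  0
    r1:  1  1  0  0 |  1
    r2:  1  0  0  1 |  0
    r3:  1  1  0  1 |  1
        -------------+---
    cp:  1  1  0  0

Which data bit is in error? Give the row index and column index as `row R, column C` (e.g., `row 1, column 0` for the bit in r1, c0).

row 1, column 1

Recompute each row's even parity and compare to rp:
  r0: data parity 0, sent rp 0 → ok
  r1: data parity 0, sent rp 1 → mismatch
  r2: data parity 0, sent rp 0 → ok
  r3: data parity 1, sent rp 1 → ok
Recompute each column's even parity and compare to cp:
  c0: data parity 1, sent cp 1 → ok
  c1: data parity 0, sent cp 1 → mismatch
  c2: data parity 0, sent cp 0 → ok
  c3: data parity 0, sent cp 0 → ok
Exactly one row (r1) and one column (c1) fail → the flipped bit is at their intersection.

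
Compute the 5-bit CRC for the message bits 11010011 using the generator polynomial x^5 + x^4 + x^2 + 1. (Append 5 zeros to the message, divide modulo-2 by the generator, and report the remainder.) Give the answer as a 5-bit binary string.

00001

Append 5 zeros: 1101001100000. Divide by 110101 (XOR where the leading bit is 1):
  pos 0: 110100 XOR 110101 = 000001
  pos 5: 111000 XOR 110101 = 001101
  pos 7: 110100 XOR 110101 = 000001
Remainder (last 5 bits) = 00001. This is the CRC / FCS.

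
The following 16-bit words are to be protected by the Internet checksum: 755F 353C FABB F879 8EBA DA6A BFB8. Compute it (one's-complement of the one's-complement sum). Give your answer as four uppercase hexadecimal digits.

One's-complement addition (fold any carry out of bit 15 back into bit 0):
  0x755F + 0x353C = 0x0AA9B
  0xAA9B + 0xFABB = 0x1A556 → wrap carry → 0xA557
  0xA557 + 0xF879 = 0x19DD0 → wrap carry → 0x9DD1
  0x9DD1 + 0x8EBA = 0x12C8B → wrap carry → 0x2C8C
  0x2C8C + 0xDA6A = 0x106F6 → wrap carry → 0x06F7
  0x06F7 + 0xBFB8 = 0x0C6AF
One's-complement sum = 0xC6AF.
Checksum = ~0xC6AF & 0xFFFF = 0x3950.

3950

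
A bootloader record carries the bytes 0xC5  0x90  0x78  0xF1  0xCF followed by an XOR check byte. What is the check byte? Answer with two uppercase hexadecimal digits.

13

XOR the bytes together:
  start with 0xC5
  0xC5 ⊕ 0x90 = 0x55
  0x55 ⊕ 0x78 = 0x2D
  0x2D ⊕ 0xF1 = 0xDC
  0xDC ⊕ 0xCF = 0x13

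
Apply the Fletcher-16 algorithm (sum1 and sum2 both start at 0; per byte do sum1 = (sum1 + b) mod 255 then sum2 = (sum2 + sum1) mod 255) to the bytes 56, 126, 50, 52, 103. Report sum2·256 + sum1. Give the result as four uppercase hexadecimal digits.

Running sums (mod 255):
  after byte 0 (56): sum1=56, sum2=56
  after byte 1 (126): sum1=182, sum2=238
  after byte 2 (50): sum1=232, sum2=215
  after byte 3 (52): sum1=29, sum2=244
  after byte 4 (103): sum1=132, sum2=121
Checksum = sum2·256 + sum1 = 121·256 + 132 = 31108 = 0x7984.

7984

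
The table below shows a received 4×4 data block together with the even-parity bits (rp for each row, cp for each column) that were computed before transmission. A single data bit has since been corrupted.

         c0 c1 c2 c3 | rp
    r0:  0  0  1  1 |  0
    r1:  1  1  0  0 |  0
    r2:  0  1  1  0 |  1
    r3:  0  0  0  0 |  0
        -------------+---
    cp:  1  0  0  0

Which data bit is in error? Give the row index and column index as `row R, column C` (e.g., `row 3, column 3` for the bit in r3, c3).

row 2, column 3

Recompute each row's even parity and compare to rp:
  r0: data parity 0, sent rp 0 → ok
  r1: data parity 0, sent rp 0 → ok
  r2: data parity 0, sent rp 1 → mismatch
  r3: data parity 0, sent rp 0 → ok
Recompute each column's even parity and compare to cp:
  c0: data parity 1, sent cp 1 → ok
  c1: data parity 0, sent cp 0 → ok
  c2: data parity 0, sent cp 0 → ok
  c3: data parity 1, sent cp 0 → mismatch
Exactly one row (r2) and one column (c3) fail → the flipped bit is at their intersection.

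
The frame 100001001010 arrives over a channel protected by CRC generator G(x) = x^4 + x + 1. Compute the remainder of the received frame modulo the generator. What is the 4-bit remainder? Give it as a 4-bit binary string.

Modulo-2 division of 100001001010 by 10011:
  pos 0: 10000 XOR 10011 = 00011
  pos 3: 11100 XOR 10011 = 01111
  pos 4: 11111 XOR 10011 = 01100
  pos 5: 11000 XOR 10011 = 01011
  pos 6: 10111 XOR 10011 = 00100
Remainder = 1000 (nonzero — an error is detected).

1000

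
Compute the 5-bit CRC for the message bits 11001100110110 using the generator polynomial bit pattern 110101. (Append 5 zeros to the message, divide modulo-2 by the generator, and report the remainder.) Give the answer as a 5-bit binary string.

10001

Append 5 zeros: 1100110011011000000. Divide by 110101 (XOR where the leading bit is 1):
  pos 0: 110011 XOR 110101 = 000110
  pos 3: 110001 XOR 110101 = 000100
  pos 6: 100101 XOR 110101 = 010000
  pos 7: 100001 XOR 110101 = 010100
  pos 8: 101000 XOR 110101 = 011101
  pos 9: 111010 XOR 110101 = 001111
  pos 11: 111100 XOR 110101 = 001001
  pos 13: 100100 XOR 110101 = 010001
Remainder (last 5 bits) = 10001. This is the CRC / FCS.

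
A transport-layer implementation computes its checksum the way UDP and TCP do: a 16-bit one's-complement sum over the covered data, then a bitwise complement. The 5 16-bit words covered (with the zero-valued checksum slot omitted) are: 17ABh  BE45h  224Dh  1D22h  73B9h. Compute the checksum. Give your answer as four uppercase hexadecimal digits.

One's-complement addition (fold any carry out of bit 15 back into bit 0):
  0x17AB + 0xBE45 = 0x0D5F0
  0xD5F0 + 0x224D = 0x0F83D
  0xF83D + 0x1D22 = 0x1155F → wrap carry → 0x1560
  0x1560 + 0x73B9 = 0x08919
One's-complement sum = 0x8919.
Checksum = ~0x8919 & 0xFFFF = 0x76E6.

76E6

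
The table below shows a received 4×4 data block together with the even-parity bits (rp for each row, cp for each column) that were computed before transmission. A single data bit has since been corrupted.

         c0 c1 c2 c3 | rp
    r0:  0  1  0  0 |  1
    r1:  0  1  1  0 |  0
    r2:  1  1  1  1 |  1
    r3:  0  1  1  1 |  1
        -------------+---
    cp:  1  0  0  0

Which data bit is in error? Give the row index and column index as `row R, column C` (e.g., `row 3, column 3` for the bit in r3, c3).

row 2, column 2

Recompute each row's even parity and compare to rp:
  r0: data parity 1, sent rp 1 → ok
  r1: data parity 0, sent rp 0 → ok
  r2: data parity 0, sent rp 1 → mismatch
  r3: data parity 1, sent rp 1 → ok
Recompute each column's even parity and compare to cp:
  c0: data parity 1, sent cp 1 → ok
  c1: data parity 0, sent cp 0 → ok
  c2: data parity 1, sent cp 0 → mismatch
  c3: data parity 0, sent cp 0 → ok
Exactly one row (r2) and one column (c2) fail → the flipped bit is at their intersection.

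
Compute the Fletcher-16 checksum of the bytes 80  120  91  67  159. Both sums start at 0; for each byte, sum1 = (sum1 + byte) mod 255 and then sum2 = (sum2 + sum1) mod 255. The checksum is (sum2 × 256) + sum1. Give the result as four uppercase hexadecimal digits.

Running sums (mod 255):
  after byte 0 (80): sum1=80, sum2=80
  after byte 1 (120): sum1=200, sum2=25
  after byte 2 (91): sum1=36, sum2=61
  after byte 3 (67): sum1=103, sum2=164
  after byte 4 (159): sum1=7, sum2=171
Checksum = sum2·256 + sum1 = 171·256 + 7 = 43783 = 0xAB07.

AB07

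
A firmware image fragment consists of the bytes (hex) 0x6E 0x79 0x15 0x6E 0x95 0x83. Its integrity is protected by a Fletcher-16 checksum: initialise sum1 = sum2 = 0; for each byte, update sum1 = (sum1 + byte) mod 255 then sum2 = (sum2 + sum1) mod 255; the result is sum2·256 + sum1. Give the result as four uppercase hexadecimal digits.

Running sums (mod 255):
  after byte 0 (0x6E): sum1=110, sum2=110
  after byte 1 (0x79): sum1=231, sum2=86
  after byte 2 (0x15): sum1=252, sum2=83
  after byte 3 (0x6E): sum1=107, sum2=190
  after byte 4 (0x95): sum1=1, sum2=191
  after byte 5 (0x83): sum1=132, sum2=68
Checksum = sum2·256 + sum1 = 68·256 + 132 = 17540 = 0x4484.

4484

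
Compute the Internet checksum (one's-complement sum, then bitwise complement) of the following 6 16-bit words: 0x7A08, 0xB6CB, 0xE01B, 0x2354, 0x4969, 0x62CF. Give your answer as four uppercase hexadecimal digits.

1F83

One's-complement addition (fold any carry out of bit 15 back into bit 0):
  0x7A08 + 0xB6CB = 0x130D3 → wrap carry → 0x30D4
  0x30D4 + 0xE01B = 0x110EF → wrap carry → 0x10F0
  0x10F0 + 0x2354 = 0x03444
  0x3444 + 0x4969 = 0x07DAD
  0x7DAD + 0x62CF = 0x0E07C
One's-complement sum = 0xE07C.
Checksum = ~0xE07C & 0xFFFF = 0x1F83.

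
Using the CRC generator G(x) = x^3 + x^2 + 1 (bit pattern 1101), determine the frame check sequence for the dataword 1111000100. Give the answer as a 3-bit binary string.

110

Append 3 zeros: 1111000100000. Divide by 1101 (XOR where the leading bit is 1):
  pos 0: 1111 XOR 1101 = 0010
  pos 2: 1000 XOR 1101 = 0101
  pos 3: 1010 XOR 1101 = 0111
  pos 4: 1111 XOR 1101 = 0010
  pos 6: 1000 XOR 1101 = 0101
  pos 7: 1010 XOR 1101 = 0111
  pos 8: 1110 XOR 1101 = 0011
Remainder (last 3 bits) = 110. This is the CRC / FCS.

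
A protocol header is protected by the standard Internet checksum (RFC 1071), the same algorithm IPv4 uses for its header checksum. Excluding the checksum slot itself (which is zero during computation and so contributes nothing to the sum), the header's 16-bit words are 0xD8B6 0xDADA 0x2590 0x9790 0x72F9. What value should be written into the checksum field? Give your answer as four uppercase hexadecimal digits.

1C54

One's-complement addition (fold any carry out of bit 15 back into bit 0):
  0xD8B6 + 0xDADA = 0x1B390 → wrap carry → 0xB391
  0xB391 + 0x2590 = 0x0D921
  0xD921 + 0x9790 = 0x170B1 → wrap carry → 0x70B2
  0x70B2 + 0x72F9 = 0x0E3AB
One's-complement sum = 0xE3AB.
Checksum = ~0xE3AB & 0xFFFF = 0x1C54.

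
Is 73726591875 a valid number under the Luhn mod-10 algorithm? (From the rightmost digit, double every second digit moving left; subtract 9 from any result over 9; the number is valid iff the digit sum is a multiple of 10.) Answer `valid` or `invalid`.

valid

From the right, keep odd positions and double even positions (subtract 9 from any doubled value over 9):
  doubled (positions 2,4,...): 5 2 1 4 6 → sum 18
  kept (positions 1,3,...): 5 8 9 6 7 7 → sum 42
Total = 60.
60 mod 10 = 0, so the number is valid.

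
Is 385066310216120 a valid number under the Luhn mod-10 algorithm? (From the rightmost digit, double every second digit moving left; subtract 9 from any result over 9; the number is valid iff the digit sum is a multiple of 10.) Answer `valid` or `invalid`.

invalid

From the right, keep odd positions and double even positions (subtract 9 from any doubled value over 9):
  doubled (positions 2,4,...): 4 3 4 2 3 0 7 → sum 23
  kept (positions 1,3,...): 0 1 1 0 3 6 5 3 → sum 19
Total = 42.
42 mod 10 = 2, so the number is invalid.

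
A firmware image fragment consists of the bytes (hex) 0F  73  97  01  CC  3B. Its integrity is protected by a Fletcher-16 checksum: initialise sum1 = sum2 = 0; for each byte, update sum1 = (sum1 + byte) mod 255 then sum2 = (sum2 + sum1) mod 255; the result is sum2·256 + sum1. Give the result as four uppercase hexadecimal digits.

D123

Running sums (mod 255):
  after byte 0 (0F): sum1=15, sum2=15
  after byte 1 (73): sum1=130, sum2=145
  after byte 2 (97): sum1=26, sum2=171
  after byte 3 (01): sum1=27, sum2=198
  after byte 4 (CC): sum1=231, sum2=174
  after byte 5 (3B): sum1=35, sum2=209
Checksum = sum2·256 + sum1 = 209·256 + 35 = 53539 = 0xD123.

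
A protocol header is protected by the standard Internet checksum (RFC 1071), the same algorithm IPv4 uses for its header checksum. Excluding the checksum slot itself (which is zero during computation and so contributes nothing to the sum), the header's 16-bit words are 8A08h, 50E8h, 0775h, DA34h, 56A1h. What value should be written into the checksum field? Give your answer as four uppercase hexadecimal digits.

One's-complement addition (fold any carry out of bit 15 back into bit 0):
  0x8A08 + 0x50E8 = 0x0DAF0
  0xDAF0 + 0x0775 = 0x0E265
  0xE265 + 0xDA34 = 0x1BC99 → wrap carry → 0xBC9A
  0xBC9A + 0x56A1 = 0x1133B → wrap carry → 0x133C
One's-complement sum = 0x133C.
Checksum = ~0x133C & 0xFFFF = 0xECC3.

ECC3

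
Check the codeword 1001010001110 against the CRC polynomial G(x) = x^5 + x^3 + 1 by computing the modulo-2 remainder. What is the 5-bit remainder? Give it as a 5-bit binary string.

00000

Modulo-2 division of 1001010001110 by 101001:
  pos 0: 100101 XOR 101001 = 001100
  pos 2: 110000 XOR 101001 = 011001
  pos 3: 110010 XOR 101001 = 011011
  pos 4: 110111 XOR 101001 = 011110
  pos 5: 111101 XOR 101001 = 010100
  pos 6: 101001 XOR 101001 = 000000
Remainder = 00000 (zero — the frame passes the CRC check).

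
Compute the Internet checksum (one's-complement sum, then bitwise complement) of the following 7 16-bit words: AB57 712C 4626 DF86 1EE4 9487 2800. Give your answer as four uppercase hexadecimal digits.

One's-complement addition (fold any carry out of bit 15 back into bit 0):
  0xAB57 + 0x712C = 0x11C83 → wrap carry → 0x1C84
  0x1C84 + 0x4626 = 0x062AA
  0x62AA + 0xDF86 = 0x14230 → wrap carry → 0x4231
  0x4231 + 0x1EE4 = 0x06115
  0x6115 + 0x9487 = 0x0F59C
  0xF59C + 0x2800 = 0x11D9C → wrap carry → 0x1D9D
One's-complement sum = 0x1D9D.
Checksum = ~0x1D9D & 0xFFFF = 0xE262.

E262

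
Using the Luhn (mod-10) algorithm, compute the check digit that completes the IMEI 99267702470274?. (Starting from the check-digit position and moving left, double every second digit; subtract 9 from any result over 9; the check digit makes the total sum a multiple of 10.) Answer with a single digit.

Partial digits right→left: 4 7 2 0 7 4 2 0 7 7 6 2 9 9
Double every second digit counting from the check-digit position (so the 1st, 3rd, 5th, ... of the partial from the right).
  doubled (with −9 where >9): 8 4 5 4 5 3 9 → sum 38
  kept as-is: 7 0 4 0 7 2 9 → sum 29
Total = 38 + 29 = 67.
Check digit = (10 − (67 mod 10)) mod 10 = 3.

3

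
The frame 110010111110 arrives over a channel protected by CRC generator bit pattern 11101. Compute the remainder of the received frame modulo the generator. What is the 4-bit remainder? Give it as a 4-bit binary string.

0000

Modulo-2 division of 110010111110 by 11101:
  pos 0: 11001 XOR 11101 = 00100
  pos 2: 10001 XOR 11101 = 01100
  pos 3: 11001 XOR 11101 = 00100
  pos 5: 10011 XOR 11101 = 01110
  pos 6: 11101 XOR 11101 = 00000
Remainder = 0000 (zero — the frame passes the CRC check).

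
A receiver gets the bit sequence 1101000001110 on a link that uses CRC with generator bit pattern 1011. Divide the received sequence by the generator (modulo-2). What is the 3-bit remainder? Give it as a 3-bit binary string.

Modulo-2 division of 1101000001110 by 1011:
  pos 0: 1101 XOR 1011 = 0110
  pos 1: 1100 XOR 1011 = 0111
  pos 2: 1110 XOR 1011 = 0101
  pos 3: 1010 XOR 1011 = 0001
  pos 6: 1001 XOR 1011 = 0010
  pos 8: 1011 XOR 1011 = 0000
Remainder = 000 (zero — the frame passes the CRC check).

000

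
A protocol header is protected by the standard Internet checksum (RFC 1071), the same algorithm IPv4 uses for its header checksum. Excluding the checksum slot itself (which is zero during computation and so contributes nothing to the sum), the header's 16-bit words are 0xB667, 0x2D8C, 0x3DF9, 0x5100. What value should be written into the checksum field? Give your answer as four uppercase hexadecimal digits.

8D12

One's-complement addition (fold any carry out of bit 15 back into bit 0):
  0xB667 + 0x2D8C = 0x0E3F3
  0xE3F3 + 0x3DF9 = 0x121EC → wrap carry → 0x21ED
  0x21ED + 0x5100 = 0x072ED
One's-complement sum = 0x72ED.
Checksum = ~0x72ED & 0xFFFF = 0x8D12.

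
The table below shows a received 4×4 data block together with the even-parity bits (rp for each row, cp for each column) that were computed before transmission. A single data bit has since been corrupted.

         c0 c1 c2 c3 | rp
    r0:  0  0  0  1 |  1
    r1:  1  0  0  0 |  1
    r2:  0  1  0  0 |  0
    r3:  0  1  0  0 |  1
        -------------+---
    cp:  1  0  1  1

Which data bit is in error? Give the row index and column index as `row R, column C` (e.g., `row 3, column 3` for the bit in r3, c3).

row 2, column 2

Recompute each row's even parity and compare to rp:
  r0: data parity 1, sent rp 1 → ok
  r1: data parity 1, sent rp 1 → ok
  r2: data parity 1, sent rp 0 → mismatch
  r3: data parity 1, sent rp 1 → ok
Recompute each column's even parity and compare to cp:
  c0: data parity 1, sent cp 1 → ok
  c1: data parity 0, sent cp 0 → ok
  c2: data parity 0, sent cp 1 → mismatch
  c3: data parity 1, sent cp 1 → ok
Exactly one row (r2) and one column (c2) fail → the flipped bit is at their intersection.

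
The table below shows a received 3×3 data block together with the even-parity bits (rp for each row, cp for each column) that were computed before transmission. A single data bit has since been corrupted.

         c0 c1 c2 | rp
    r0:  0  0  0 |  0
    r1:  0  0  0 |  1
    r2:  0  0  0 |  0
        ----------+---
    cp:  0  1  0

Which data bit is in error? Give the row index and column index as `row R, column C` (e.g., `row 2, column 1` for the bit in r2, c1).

Recompute each row's even parity and compare to rp:
  r0: data parity 0, sent rp 0 → ok
  r1: data parity 0, sent rp 1 → mismatch
  r2: data parity 0, sent rp 0 → ok
Recompute each column's even parity and compare to cp:
  c0: data parity 0, sent cp 0 → ok
  c1: data parity 0, sent cp 1 → mismatch
  c2: data parity 0, sent cp 0 → ok
Exactly one row (r1) and one column (c1) fail → the flipped bit is at their intersection.

row 1, column 1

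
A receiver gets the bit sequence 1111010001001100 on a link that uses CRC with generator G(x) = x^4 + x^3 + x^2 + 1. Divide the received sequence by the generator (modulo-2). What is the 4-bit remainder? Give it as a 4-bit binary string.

0000

Modulo-2 division of 1111010001001100 by 11101:
  pos 0: 11110 XOR 11101 = 00011
  pos 3: 11100 XOR 11101 = 00001
  pos 7: 10100 XOR 11101 = 01001
  pos 8: 10011 XOR 11101 = 01110
  pos 9: 11101 XOR 11101 = 00000
Remainder = 0000 (zero — the frame passes the CRC check).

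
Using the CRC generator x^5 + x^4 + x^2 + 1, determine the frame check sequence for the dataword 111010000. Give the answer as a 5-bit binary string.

Append 5 zeros: 11101000000000. Divide by 110101 (XOR where the leading bit is 1):
  pos 0: 111010 XOR 110101 = 001111
  pos 2: 111100 XOR 110101 = 001001
  pos 4: 100100 XOR 110101 = 010001
  pos 5: 100010 XOR 110101 = 010111
  pos 6: 101110 XOR 110101 = 011011
  pos 7: 110110 XOR 110101 = 000011
Remainder (last 5 bits) = 00110. This is the CRC / FCS.

00110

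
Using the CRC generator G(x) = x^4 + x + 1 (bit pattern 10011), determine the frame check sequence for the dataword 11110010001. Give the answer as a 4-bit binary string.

0011

Append 4 zeros: 111100100010000. Divide by 10011 (XOR where the leading bit is 1):
  pos 0: 11110 XOR 10011 = 01101
  pos 1: 11010 XOR 10011 = 01001
  pos 2: 10011 XOR 10011 = 00000
  pos 10: 10000 XOR 10011 = 00011
Remainder (last 4 bits) = 0011. This is the CRC / FCS.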